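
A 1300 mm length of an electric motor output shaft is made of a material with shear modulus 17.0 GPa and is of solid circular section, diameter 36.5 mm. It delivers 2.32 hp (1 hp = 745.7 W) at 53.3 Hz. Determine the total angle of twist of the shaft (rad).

ω = 2π·53.3 = 334.9 rad/s, so T = P/ω = 2.32×745.7 / 334.9 = 5.166 N·m.
J = πd⁴/32 = π(0.0365)⁴/32 = 1.742×10^-7 m⁴.
θ = T·L/(G·J) = 5.166 × 1.30 / (17.0×10⁹ × 1.742×10^-7) = 2.267×10^-3 rad.

0.00227 rad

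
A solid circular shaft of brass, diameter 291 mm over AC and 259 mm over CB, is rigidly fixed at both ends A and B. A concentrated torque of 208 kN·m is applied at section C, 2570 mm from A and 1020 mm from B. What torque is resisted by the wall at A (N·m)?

Compatibility: T_A·a/J_AC = T_B·b/J_CB with T_A + T_B = T₀.
J_AC = 7.04×10^-4 m⁴, J_CB = 4.42×10^-4 m⁴, so T_A = T₀·(J_AC/a)/((J_AC/a)+(J_CB/b)) = 80590 N·m, T_B = 127400 N·m.

80600 N·m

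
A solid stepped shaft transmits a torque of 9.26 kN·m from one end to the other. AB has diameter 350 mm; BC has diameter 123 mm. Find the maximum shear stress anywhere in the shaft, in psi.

Under the same torque, τ_max = 16T/(πd³) is largest where d is smallest — segment BC (d = 123 mm).
τ_max = 16·9260/(π·(0.123)³) = 2.534×10^7 Pa.

3680 psi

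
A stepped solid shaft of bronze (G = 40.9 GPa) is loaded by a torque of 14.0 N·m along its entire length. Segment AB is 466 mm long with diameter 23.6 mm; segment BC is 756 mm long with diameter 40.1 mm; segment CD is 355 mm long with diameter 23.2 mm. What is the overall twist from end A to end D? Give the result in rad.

J_AB = π(0.0236)⁴/32 = 3.05×10^-8 m⁴; J_BC = π(0.0401)⁴/32 = 2.54×10^-7 m⁴; J_CD = π(0.0232)⁴/32 = 2.84×10^-8 m⁴.
θ = (T/G)·Σ L_i/J_i = (14.00/40.9×10⁹)·(0.466/3.05×10^-8 + 0.756/2.54×10^-7 + 0.355/2.84×10^-8) = 0.01053 rad.

0.0105 rad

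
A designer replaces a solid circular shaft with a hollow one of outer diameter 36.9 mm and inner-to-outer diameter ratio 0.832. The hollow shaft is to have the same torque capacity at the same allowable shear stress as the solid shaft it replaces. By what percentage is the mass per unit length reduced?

Equal τ_max and T ⇒ the solid shaft needs d_s³ = d_o³(1−k⁴), so d_s = 36.9·(1−0.832⁴)^(1/3) = 29.69 mm.
Area ratio A_h/A_s = d_o²(1−k²)/d_s² = (1−k²)/(1−k⁴)^(2/3) = 0.4755.
Mass saving = 1 − 0.4755 = 52.5 %.

52.5 %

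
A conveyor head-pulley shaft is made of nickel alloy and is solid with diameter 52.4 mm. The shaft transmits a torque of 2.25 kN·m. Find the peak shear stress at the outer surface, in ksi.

11.6 ksi

J = πd⁴/32 = π(0.0524)⁴/32 = 7.402×10^-7 m⁴.
τ_max = T·r/J = 2250 × 0.0262 / 7.402×10^-7 = 7.965×10^7 Pa.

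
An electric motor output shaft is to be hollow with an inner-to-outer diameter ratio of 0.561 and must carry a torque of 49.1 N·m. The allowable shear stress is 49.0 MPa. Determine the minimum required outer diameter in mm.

17.8 mm

For a hollow shaft with d_i/d_o = 0.561: τ_max = 16T/(π d_o³ (1−k⁴)), so d_o = [16T/(π τ_allow (1−k⁴))]^(1/3) = [16·49.10/(π·4.90×10^7·0.9010)]^(1/3) = 0.01783 m.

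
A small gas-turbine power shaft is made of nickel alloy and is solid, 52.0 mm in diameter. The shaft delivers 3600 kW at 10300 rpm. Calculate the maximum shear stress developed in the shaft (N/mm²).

ω = 2π·10300/60 = 1079 rad/s, so T = P/ω = 3600×10³ / 1079 = 3338 N·m.
J = πd⁴/32 = π(0.0520)⁴/32 = 7.178×10^-7 m⁴.
τ_max = T·r/J = 3338 × 0.0260 / 7.178×10^-7 = 1.209×10^8 Pa.

121 N/mm²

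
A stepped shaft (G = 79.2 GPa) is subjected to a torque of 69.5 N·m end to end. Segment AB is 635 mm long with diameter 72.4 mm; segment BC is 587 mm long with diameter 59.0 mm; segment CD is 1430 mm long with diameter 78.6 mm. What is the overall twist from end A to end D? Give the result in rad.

9.74e-4 rad

J_AB = π(0.0724)⁴/32 = 2.70×10^-6 m⁴; J_BC = π(0.0590)⁴/32 = 1.19×10^-6 m⁴; J_CD = π(0.0786)⁴/32 = 3.75×10^-6 m⁴.
θ = (T/G)·Σ L_i/J_i = (69.50/79.2×10⁹)·(0.635/2.70×10^-6 + 0.587/1.19×10^-6 + 1.43/3.75×10^-6) = 9.745×10^-4 rad.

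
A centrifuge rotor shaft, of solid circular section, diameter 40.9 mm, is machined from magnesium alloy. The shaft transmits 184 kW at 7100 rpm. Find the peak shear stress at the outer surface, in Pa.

1.84e7 Pa

ω = 2π·7100/60 = 743.5 rad/s, so T = P/ω = 184×10³ / 743.5 = 247.5 N·m.
J = πd⁴/32 = π(0.0409)⁴/32 = 2.747×10^-7 m⁴.
τ_max = T·r/J = 247.5 × 0.0204 / 2.747×10^-7 = 1.842×10^7 Pa.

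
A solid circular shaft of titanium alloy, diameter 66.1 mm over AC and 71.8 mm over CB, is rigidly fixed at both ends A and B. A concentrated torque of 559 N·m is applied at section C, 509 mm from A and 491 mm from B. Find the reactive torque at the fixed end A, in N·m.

229 N·m

Compatibility: T_A·a/J_AC = T_B·b/J_CB with T_A + T_B = T₀.
J_AC = 1.87×10^-6 m⁴, J_CB = 2.61×10^-6 m⁴, so T_A = T₀·(J_AC/a)/((J_AC/a)+(J_CB/b)) = 228.8 N·m, T_B = 330.2 N·m.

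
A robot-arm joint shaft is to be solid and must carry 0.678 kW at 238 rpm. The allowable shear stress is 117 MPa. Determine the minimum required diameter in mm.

ω = 2π·238/60 = 24.92 rad/s, so T = P/ω = 0.678×10³ / 24.92 = 27.20 N·m.
For a solid shaft τ_max = 16T/(πd³), so d = (16T/(π τ_allow))^(1/3) = (16·27.20/(π·1.17×10^8))^(1/3) = 0.01058 m.

10.6 mm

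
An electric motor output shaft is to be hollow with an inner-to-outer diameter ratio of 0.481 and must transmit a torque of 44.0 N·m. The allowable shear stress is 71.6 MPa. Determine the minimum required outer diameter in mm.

14.9 mm

For a hollow shaft with d_i/d_o = 0.481: τ_max = 16T/(π d_o³ (1−k⁴)), so d_o = [16T/(π τ_allow (1−k⁴))]^(1/3) = [16·44.00/(π·7.16×10^7·0.9465)]^(1/3) = 0.01490 m.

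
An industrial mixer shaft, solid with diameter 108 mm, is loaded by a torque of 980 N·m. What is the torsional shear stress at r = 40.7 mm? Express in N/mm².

2.99 N/mm²

J = πd⁴/32 = π(0.108)⁴/32 = 1.336×10^-5 m⁴.
Shear stress varies linearly with radius: τ = T·r/J = 980.0 × 0.0407 / 1.336×10^-5 = 2.986×10^6 Pa.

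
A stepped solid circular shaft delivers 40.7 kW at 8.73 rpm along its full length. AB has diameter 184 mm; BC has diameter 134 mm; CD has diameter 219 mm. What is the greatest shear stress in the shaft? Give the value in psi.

ω = 2π·8.73/60 = 0.9142 rad/s, so T = P/ω = 40.7×10³ / 0.9142 = 44520 N·m.
Under the same torque, τ_max = 16T/(πd³) is largest where d is smallest — segment BC (d = 134 mm).
τ_max = 16·44520/(π·(0.134)³) = 9.423×10^7 Pa.

13700 psi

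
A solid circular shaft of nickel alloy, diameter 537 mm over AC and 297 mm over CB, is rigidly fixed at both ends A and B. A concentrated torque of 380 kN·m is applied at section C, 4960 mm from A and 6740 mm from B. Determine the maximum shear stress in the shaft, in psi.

1700 psi

Compatibility: T_A·a/J_AC = T_B·b/J_CB with T_A + T_B = T₀.
J_AC = 8.16×10^-3 m⁴, J_CB = 7.64×10^-4 m⁴, so T_A = T₀·(J_AC/a)/((J_AC/a)+(J_CB/b)) = 355500 N·m, T_B = 24480 N·m.
τ in each portion: τ_AC = 1.17×10^7 Pa, τ_CB = 4.76×10^6 Pa; maximum is in AC.
τ_max = T_AC·r/J = 355500·0.269/8.16×10^-3 = 1.169×10^7 Pa.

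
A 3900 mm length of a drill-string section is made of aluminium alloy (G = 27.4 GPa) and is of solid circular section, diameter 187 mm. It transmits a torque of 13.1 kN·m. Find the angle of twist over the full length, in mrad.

J = πd⁴/32 = π(0.187)⁴/32 = 1.201×10^-4 m⁴.
θ = T·L/(G·J) = 13100 × 3.90 / (27.4×10⁹ × 1.201×10^-4) = 0.01553 rad.

15.5 mrad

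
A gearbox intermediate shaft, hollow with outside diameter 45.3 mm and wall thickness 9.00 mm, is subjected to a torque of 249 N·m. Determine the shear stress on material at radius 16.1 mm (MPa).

11.2 MPa

J = π(d_o⁴ − d_i⁴)/32 = π(0.0453⁴ − 0.0273⁴)/32 = 3.589×10^-7 m⁴.
Shear stress varies linearly with radius: τ = T·r/J = 249.0 × 0.0161 / 3.589×10^-7 = 1.117×10^7 Pa.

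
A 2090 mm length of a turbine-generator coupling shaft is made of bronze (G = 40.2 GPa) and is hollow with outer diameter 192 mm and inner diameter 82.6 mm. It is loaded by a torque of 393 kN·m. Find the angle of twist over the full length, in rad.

0.159 rad

J = π(d_o⁴ − d_i⁴)/32 = π(0.192⁴ − 0.0826⁴)/32 = 1.288×10^-4 m⁴.
θ = T·L/(G·J) = 393000 × 2.09 / (40.2×10⁹ × 1.288×10^-4) = 0.1586 rad.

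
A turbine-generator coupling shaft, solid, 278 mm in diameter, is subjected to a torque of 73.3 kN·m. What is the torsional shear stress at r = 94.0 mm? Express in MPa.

J = πd⁴/32 = π(0.278)⁴/32 = 5.864×10^-4 m⁴.
Shear stress varies linearly with radius: τ = T·r/J = 73300 × 0.0940 / 5.864×10^-4 = 1.175×10^7 Pa.

11.8 MPa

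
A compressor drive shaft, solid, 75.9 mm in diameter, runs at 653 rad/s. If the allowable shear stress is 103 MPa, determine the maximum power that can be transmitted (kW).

J = πd⁴/32 = π(0.0759)⁴/32 = 3.258×10^-6 m⁴.
T_max = τ_allow·J/r = 1.03×10^8 × 3.258×10^-6 / 0.0380 = 8843 N·m.
ω = 653 rad/s, so P_max = T_max·ω = 5.774×10^6 W.

5770 kW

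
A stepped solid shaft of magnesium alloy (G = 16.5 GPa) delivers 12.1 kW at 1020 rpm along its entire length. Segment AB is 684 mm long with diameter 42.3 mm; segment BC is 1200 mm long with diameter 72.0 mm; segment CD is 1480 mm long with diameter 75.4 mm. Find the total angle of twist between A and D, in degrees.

ω = 2π·1020/60 = 106.8 rad/s, so T = P/ω = 12.1×10³ / 106.8 = 113.3 N·m.
J_AB = π(0.0423)⁴/32 = 3.14×10^-7 m⁴; J_BC = π(0.0720)⁴/32 = 2.64×10^-6 m⁴; J_CD = π(0.0754)⁴/32 = 3.17×10^-6 m⁴.
θ = (T/G)·Σ L_i/J_i = (113.3/16.5×10⁹)·(0.684/3.14×10^-7 + 1.20/2.64×10^-6 + 1.48/3.17×10^-6) = 0.02127 rad.

1.22°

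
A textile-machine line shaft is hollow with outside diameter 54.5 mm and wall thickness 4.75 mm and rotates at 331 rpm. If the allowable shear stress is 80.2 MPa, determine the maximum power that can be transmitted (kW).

47.3 kW

J = π(d_o⁴ − d_i⁴)/32 = π(0.0545⁴ − 0.0450⁴)/32 = 4.636×10^-7 m⁴.
T_max = τ_allow·J/r = 8.02×10^7 × 4.636×10^-7 / 0.0272 = 1364 N·m.
ω = 2π·331/60 = 34.66 rad/s, so P_max = T_max·ω = 4.729×10^4 W.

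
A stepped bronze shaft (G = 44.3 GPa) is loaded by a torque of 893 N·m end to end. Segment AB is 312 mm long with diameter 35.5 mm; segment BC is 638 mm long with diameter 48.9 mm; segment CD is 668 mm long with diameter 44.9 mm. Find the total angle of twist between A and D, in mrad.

J_AB = π(0.0355)⁴/32 = 1.56×10^-7 m⁴; J_BC = π(0.0489)⁴/32 = 5.61×10^-7 m⁴; J_CD = π(0.0449)⁴/32 = 3.99×10^-7 m⁴.
θ = (T/G)·Σ L_i/J_i = (893.0/44.3×10⁹)·(0.312/1.56×10^-7 + 0.638/5.61×10^-7 + 0.668/3.99×10^-7) = 0.09699 rad.

97.0 mrad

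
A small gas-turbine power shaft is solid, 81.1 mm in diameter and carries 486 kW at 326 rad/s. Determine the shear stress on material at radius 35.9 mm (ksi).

1.83 ksi

ω = 326 rad/s, so T = P/ω = 486×10³ / 326.0 = 1491 N·m.
J = πd⁴/32 = π(0.0811)⁴/32 = 4.247×10^-6 m⁴.
Shear stress varies linearly with radius: τ = T·r/J = 1491 × 0.0359 / 4.247×10^-6 = 1.260×10^7 Pa.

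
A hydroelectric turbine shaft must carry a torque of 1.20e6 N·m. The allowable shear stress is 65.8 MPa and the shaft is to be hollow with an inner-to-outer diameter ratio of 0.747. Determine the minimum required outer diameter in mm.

513 mm

For a hollow shaft with d_i/d_o = 0.747: τ_max = 16T/(π d_o³ (1−k⁴)), so d_o = [16T/(π τ_allow (1−k⁴))]^(1/3) = [16·1.200e6/(π·6.58×10^7·0.6886)]^(1/3) = 0.5128 m.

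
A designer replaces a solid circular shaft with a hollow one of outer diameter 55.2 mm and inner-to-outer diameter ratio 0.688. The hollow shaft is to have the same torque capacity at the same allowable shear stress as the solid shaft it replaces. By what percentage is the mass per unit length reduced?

37.6 %

Equal τ_max and T ⇒ the solid shaft needs d_s³ = d_o³(1−k⁴), so d_s = 55.2·(1−0.688⁴)^(1/3) = 50.72 mm.
Area ratio A_h/A_s = d_o²(1−k²)/d_s² = (1−k²)/(1−k⁴)^(2/3) = 0.6237.
Mass saving = 1 − 0.6237 = 37.6 %.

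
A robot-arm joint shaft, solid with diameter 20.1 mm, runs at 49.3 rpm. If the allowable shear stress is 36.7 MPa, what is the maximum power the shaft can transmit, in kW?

J = πd⁴/32 = π(0.0201)⁴/32 = 1.602×10^-8 m⁴.
T_max = τ_allow·J/r = 3.67×10^7 × 1.602×10^-8 / 0.0100 = 58.52 N·m.
ω = 2π·49.3/60 = 5.163 rad/s, so P_max = T_max·ω = 302.1 W.

0.302 kW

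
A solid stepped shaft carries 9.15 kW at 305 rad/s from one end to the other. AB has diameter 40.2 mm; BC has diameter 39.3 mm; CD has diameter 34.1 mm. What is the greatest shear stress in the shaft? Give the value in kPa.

ω = 305 rad/s, so T = P/ω = 9.15×10³ / 305.0 = 30.00 N·m.
Under the same torque, τ_max = 16T/(πd³) is largest where d is smallest — segment CD (d = 34.1 mm).
τ_max = 16·30.00/(π·(0.0341)³) = 3.853×10^6 Pa.

3850 kPa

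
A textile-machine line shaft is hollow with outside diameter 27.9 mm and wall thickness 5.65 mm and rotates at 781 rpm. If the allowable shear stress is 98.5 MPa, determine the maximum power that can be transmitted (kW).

J = π(d_o⁴ − d_i⁴)/32 = π(0.0279⁴ − 0.0166⁴)/32 = 5.203×10^-8 m⁴.
T_max = τ_allow·J/r = 9.85×10^7 × 5.203×10^-8 / 0.0139 = 367.4 N·m.
ω = 2π·781/60 = 81.79 rad/s, so P_max = T_max·ω = 3.005×10^4 W.

30.0 kW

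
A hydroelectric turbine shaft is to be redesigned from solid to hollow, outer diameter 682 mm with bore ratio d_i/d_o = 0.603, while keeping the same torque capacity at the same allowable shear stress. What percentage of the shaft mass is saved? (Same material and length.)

30.1 %

Equal τ_max and T ⇒ the solid shaft needs d_s³ = d_o³(1−k⁴), so d_s = 682·(1−0.603⁴)^(1/3) = 650.5 mm.
Area ratio A_h/A_s = d_o²(1−k²)/d_s² = (1−k²)/(1−k⁴)^(2/3) = 0.6995.
Mass saving = 1 − 0.6995 = 30.1 %.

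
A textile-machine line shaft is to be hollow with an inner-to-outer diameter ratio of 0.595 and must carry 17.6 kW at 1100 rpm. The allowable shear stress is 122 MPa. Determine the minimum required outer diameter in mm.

ω = 2π·1100/60 = 115.2 rad/s, so T = P/ω = 17.6×10³ / 115.2 = 152.8 N·m.
For a hollow shaft with d_i/d_o = 0.595: τ_max = 16T/(π d_o³ (1−k⁴)), so d_o = [16T/(π τ_allow (1−k⁴))]^(1/3) = [16·152.8/(π·1.22×10^8·0.8747)]^(1/3) = 0.01939 m.

19.4 mm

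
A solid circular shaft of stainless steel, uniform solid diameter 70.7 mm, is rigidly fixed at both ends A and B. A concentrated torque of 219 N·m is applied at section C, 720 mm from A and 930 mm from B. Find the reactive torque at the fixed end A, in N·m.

With uniform GJ and both ends fixed, compatibility θ_AC = θ_CB gives T_A·a = T_B·b, together with T_A + T_B = T₀.
T_A = T₀·b/(a+b) = 219.0·930/1650 = 123.4 N·m; T_B = 95.56 N·m.

123 N·m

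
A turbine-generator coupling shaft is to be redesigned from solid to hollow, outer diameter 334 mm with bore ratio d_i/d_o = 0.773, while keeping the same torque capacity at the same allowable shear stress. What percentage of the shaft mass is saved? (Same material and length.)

46.0 %

Equal τ_max and T ⇒ the solid shaft needs d_s³ = d_o³(1−k⁴), so d_s = 334·(1−0.773⁴)^(1/3) = 288.3 mm.
Area ratio A_h/A_s = d_o²(1−k²)/d_s² = (1−k²)/(1−k⁴)^(2/3) = 0.5403.
Mass saving = 1 − 0.5403 = 46.0 %.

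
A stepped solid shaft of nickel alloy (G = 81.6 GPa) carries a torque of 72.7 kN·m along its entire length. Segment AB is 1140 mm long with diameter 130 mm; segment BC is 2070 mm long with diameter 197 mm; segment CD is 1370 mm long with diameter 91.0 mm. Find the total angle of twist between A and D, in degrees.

13.2°

J_AB = π(0.130)⁴/32 = 2.80×10^-5 m⁴; J_BC = π(0.197)⁴/32 = 1.48×10^-4 m⁴; J_CD = π(0.0910)⁴/32 = 6.73×10^-6 m⁴.
θ = (T/G)·Σ L_i/J_i = (72700/81.6×10⁹)·(1.14/2.80×10^-5 + 2.07/1.48×10^-4 + 1.37/6.73×10^-6) = 0.2300 rad.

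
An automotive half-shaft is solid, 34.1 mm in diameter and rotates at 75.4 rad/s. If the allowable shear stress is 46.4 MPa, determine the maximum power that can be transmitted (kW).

J = πd⁴/32 = π(0.0341)⁴/32 = 1.327×10^-7 m⁴.
T_max = τ_allow·J/r = 4.64×10^7 × 1.327×10^-7 / 0.0170 = 361.3 N·m.
ω = 75.4 rad/s, so P_max = T_max·ω = 2.724×10^4 W.

27.2 kW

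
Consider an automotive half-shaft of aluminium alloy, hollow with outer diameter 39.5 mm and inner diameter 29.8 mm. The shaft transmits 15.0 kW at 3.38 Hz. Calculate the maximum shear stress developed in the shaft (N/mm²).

86.3 N/mm²

ω = 2π·3.38 = 21.24 rad/s, so T = P/ω = 15.0×10³ / 21.24 = 706.3 N·m.
J = π(d_o⁴ − d_i⁴)/32 = π(0.0395⁴ − 0.0298⁴)/32 = 1.616×10^-7 m⁴.
τ_max = T·r/J = 706.3 × 0.0198 / 1.616×10^-7 = 8.634×10^7 Pa.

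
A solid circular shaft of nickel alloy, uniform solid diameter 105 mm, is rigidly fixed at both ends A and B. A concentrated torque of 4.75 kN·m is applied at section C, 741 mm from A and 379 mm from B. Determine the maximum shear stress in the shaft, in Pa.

With uniform GJ and both ends fixed, compatibility θ_AC = θ_CB gives T_A·a = T_B·b, together with T_A + T_B = T₀.
T_A = T₀·b/(a+b) = 4750·379/1120 = 1607 N·m; T_B = 3143 N·m.
τ in each portion: τ_AC = 7.07×10^6 Pa, τ_CB = 1.38×10^7 Pa; maximum is in CB.
τ_max = T_CB·r/J = 3143·0.0525/1.19×10^-5 = 1.383×10^7 Pa.

1.38e7 Pa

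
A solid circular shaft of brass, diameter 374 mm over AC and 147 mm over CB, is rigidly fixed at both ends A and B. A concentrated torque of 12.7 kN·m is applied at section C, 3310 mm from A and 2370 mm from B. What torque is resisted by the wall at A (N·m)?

Compatibility: T_A·a/J_AC = T_B·b/J_CB with T_A + T_B = T₀.
J_AC = 1.92×10^-3 m⁴, J_CB = 4.58×10^-5 m⁴, so T_A = T₀·(J_AC/a)/((J_AC/a)+(J_CB/b)) = 12290 N·m, T_B = 409.7 N·m.

12300 N·m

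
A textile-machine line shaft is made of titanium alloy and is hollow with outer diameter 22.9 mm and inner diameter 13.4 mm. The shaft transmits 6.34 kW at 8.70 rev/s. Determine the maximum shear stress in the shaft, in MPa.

55.7 MPa

ω = 2π·8.70 = 54.66 rad/s, so T = P/ω = 6.34×10³ / 54.66 = 116.0 N·m.
J = π(d_o⁴ − d_i⁴)/32 = π(0.0229⁴ − 0.0134⁴)/32 = 2.383×10^-8 m⁴.
τ_max = T·r/J = 116.0 × 0.0115 / 2.383×10^-8 = 5.572×10^7 Pa.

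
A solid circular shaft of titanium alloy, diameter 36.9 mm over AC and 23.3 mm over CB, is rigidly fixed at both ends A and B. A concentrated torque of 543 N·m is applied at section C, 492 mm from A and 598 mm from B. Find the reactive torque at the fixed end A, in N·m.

480 N·m

Compatibility: T_A·a/J_AC = T_B·b/J_CB with T_A + T_B = T₀.
J_AC = 1.82×10^-7 m⁴, J_CB = 2.89×10^-8 m⁴, so T_A = T₀·(J_AC/a)/((J_AC/a)+(J_CB/b)) = 480.2 N·m, T_B = 62.81 N·m.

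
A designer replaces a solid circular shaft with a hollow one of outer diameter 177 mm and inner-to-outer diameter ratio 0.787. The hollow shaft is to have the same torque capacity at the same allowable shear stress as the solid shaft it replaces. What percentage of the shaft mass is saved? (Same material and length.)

47.4 %

Equal τ_max and T ⇒ the solid shaft needs d_s³ = d_o³(1−k⁴), so d_s = 177·(1−0.787⁴)^(1/3) = 150.6 mm.
Area ratio A_h/A_s = d_o²(1−k²)/d_s² = (1−k²)/(1−k⁴)^(2/3) = 0.5255.
Mass saving = 1 − 0.5255 = 47.4 %.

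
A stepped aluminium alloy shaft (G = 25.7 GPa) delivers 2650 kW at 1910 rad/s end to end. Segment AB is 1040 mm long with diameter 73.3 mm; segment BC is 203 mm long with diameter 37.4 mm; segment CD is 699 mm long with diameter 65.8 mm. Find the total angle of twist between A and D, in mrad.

ω = 1910 rad/s, so T = P/ω = 2650×10³ / 1910 = 1387 N·m.
J_AB = π(0.0733)⁴/32 = 2.83×10^-6 m⁴; J_BC = π(0.0374)⁴/32 = 1.92×10^-7 m⁴; J_CD = π(0.0658)⁴/32 = 1.84×10^-6 m⁴.
θ = (T/G)·Σ L_i/J_i = (1387/25.7×10⁹)·(1.04/2.83×10^-6 + 0.203/1.92×10^-7 + 0.699/1.84×10^-6) = 0.09737 rad.

97.4 mrad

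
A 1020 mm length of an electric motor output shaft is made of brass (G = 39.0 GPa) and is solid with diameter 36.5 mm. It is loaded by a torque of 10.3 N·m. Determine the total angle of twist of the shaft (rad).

J = πd⁴/32 = π(0.0365)⁴/32 = 1.742×10^-7 m⁴.
θ = T·L/(G·J) = 10.30 × 1.02 / (39.0×10⁹ × 1.742×10^-7) = 1.546×10^-3 rad.

0.00155 rad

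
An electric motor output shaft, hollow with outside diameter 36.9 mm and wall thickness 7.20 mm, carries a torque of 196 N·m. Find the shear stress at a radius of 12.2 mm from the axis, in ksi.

2.21 ksi

J = π(d_o⁴ − d_i⁴)/32 = π(0.0369⁴ − 0.0225⁴)/32 = 1.569×10^-7 m⁴.
Shear stress varies linearly with radius: τ = T·r/J = 196.0 × 0.0122 / 1.569×10^-7 = 1.524×10^7 Pa.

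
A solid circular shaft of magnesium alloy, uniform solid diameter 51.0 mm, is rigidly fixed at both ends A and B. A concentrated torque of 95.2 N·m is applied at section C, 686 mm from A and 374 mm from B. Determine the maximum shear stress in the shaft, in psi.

343 psi

With uniform GJ and both ends fixed, compatibility θ_AC = θ_CB gives T_A·a = T_B·b, together with T_A + T_B = T₀.
T_A = T₀·b/(a+b) = 95.20·374/1060 = 33.59 N·m; T_B = 61.61 N·m.
τ in each portion: τ_AC = 1.29×10^6 Pa, τ_CB = 2.37×10^6 Pa; maximum is in CB.
τ_max = T_CB·r/J = 61.61·0.0255/6.64×10^-7 = 2.365×10^6 Pa.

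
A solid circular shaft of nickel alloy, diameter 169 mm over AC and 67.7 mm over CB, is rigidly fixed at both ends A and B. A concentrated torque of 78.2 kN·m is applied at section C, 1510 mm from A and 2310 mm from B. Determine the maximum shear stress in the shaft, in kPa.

81100 kPa

Compatibility: T_A·a/J_AC = T_B·b/J_CB with T_A + T_B = T₀.
J_AC = 8.01×10^-5 m⁴, J_CB = 2.06×10^-6 m⁴, so T_A = T₀·(J_AC/a)/((J_AC/a)+(J_CB/b)) = 76910 N·m, T_B = 1295 N·m.
τ in each portion: τ_AC = 8.11×10^7 Pa, τ_CB = 2.12×10^7 Pa; maximum is in AC.
τ_max = T_AC·r/J = 76910·0.0845/8.01×10^-5 = 8.115×10^7 Pa.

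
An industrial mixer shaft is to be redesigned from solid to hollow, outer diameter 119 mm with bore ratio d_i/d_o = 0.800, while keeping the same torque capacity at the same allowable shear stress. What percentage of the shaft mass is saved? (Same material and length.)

48.8 %

Equal τ_max and T ⇒ the solid shaft needs d_s³ = d_o³(1−k⁴), so d_s = 119·(1−0.800⁴)^(1/3) = 99.83 mm.
Area ratio A_h/A_s = d_o²(1−k²)/d_s² = (1−k²)/(1−k⁴)^(2/3) = 0.5115.
Mass saving = 1 − 0.5115 = 48.8 %.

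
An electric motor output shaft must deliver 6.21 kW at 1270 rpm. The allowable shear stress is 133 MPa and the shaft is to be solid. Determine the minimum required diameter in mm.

12.1 mm

ω = 2π·1270/60 = 133.0 rad/s, so T = P/ω = 6.21×10³ / 133.0 = 46.69 N·m.
For a solid shaft τ_max = 16T/(πd³), so d = (16T/(π τ_allow))^(1/3) = (16·46.69/(π·1.33×10^8))^(1/3) = 0.01214 m.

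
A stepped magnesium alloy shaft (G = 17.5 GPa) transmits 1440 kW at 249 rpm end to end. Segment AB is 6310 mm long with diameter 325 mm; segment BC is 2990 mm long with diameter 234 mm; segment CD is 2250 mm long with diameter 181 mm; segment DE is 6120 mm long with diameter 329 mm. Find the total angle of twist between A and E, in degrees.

7.70°

ω = 2π·249/60 = 26.08 rad/s, so T = P/ω = 1440×10³ / 26.08 = 55220 N·m.
J_AB = π(0.325)⁴/32 = 1.10×10^-3 m⁴; J_BC = π(0.234)⁴/32 = 2.94×10^-4 m⁴; J_CD = π(0.181)⁴/32 = 1.05×10^-4 m⁴; J_DE = π(0.329)⁴/32 = 1.15×10^-3 m⁴.
θ = (T/G)·Σ L_i/J_i = (55220/17.5×10⁹)·(6.31/1.10×10^-3 + 2.99/2.94×10^-4 + 2.25/1.05×10^-4 + 6.12/1.15×10^-3) = 0.1344 rad.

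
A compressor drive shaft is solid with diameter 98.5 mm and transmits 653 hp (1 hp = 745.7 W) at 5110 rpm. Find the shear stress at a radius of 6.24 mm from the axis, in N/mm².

ω = 2π·5110/60 = 535.1 rad/s, so T = P/ω = 653×745.7 / 535.1 = 910.0 N·m.
J = πd⁴/32 = π(0.0985)⁴/32 = 9.242×10^-6 m⁴.
Shear stress varies linearly with radius: τ = T·r/J = 910.0 × 0.00624 / 9.242×10^-6 = 6.144×10^5 Pa.

0.614 N/mm²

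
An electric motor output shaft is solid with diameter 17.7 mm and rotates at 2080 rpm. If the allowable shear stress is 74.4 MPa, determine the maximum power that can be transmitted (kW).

J = πd⁴/32 = π(0.0177)⁴/32 = 9.636×10^-9 m⁴.
T_max = τ_allow·J/r = 7.44×10^7 × 9.636×10^-9 / 0.00885 = 81.01 N·m.
ω = 2π·2080/60 = 217.8 rad/s, so P_max = T_max·ω = 1.764×10^4 W.

17.6 kW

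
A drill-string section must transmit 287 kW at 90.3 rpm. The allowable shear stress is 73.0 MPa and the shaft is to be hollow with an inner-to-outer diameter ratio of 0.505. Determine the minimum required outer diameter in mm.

ω = 2π·90.3/60 = 9.456 rad/s, so T = P/ω = 287×10³ / 9.456 = 30350 N·m.
For a hollow shaft with d_i/d_o = 0.505: τ_max = 16T/(π d_o³ (1−k⁴)), so d_o = [16T/(π τ_allow (1−k⁴))]^(1/3) = [16·30350/(π·7.30×10^7·0.9350)]^(1/3) = 0.1313 m.

131 mm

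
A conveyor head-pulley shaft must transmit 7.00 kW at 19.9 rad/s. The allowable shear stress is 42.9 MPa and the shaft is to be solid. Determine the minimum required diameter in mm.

34.7 mm

ω = 19.9 rad/s, so T = P/ω = 7.00×10³ / 19.90 = 351.8 N·m.
For a solid shaft τ_max = 16T/(πd³), so d = (16T/(π τ_allow))^(1/3) = (16·351.8/(π·4.29×10^7))^(1/3) = 0.03469 m.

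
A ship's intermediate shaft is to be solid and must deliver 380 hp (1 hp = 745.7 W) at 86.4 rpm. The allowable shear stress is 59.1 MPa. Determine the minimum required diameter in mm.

ω = 2π·86.4/60 = 9.048 rad/s, so T = P/ω = 380×745.7 / 9.048 = 31320 N·m.
For a solid shaft τ_max = 16T/(πd³), so d = (16T/(π τ_allow))^(1/3) = (16·31320/(π·5.91×10^7))^(1/3) = 0.1392 m.

139 mm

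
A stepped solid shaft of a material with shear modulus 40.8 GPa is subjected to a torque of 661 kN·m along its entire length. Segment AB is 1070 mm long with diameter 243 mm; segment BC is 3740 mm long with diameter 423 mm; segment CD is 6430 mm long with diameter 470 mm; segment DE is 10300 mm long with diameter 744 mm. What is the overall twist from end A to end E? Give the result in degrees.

5.57°

J_AB = π(0.243)⁴/32 = 3.42×10^-4 m⁴; J_BC = π(0.423)⁴/32 = 3.14×10^-3 m⁴; J_CD = π(0.470)⁴/32 = 4.79×10^-3 m⁴; J_DE = π(0.744)⁴/32 = 0.0301 m⁴.
θ = (T/G)·Σ L_i/J_i = (661000/40.8×10⁹)·(1.07/3.42×10^-4 + 3.74/3.14×10^-3 + 6.43/4.79×10^-3 + 10.3/0.0301) = 0.09721 rad.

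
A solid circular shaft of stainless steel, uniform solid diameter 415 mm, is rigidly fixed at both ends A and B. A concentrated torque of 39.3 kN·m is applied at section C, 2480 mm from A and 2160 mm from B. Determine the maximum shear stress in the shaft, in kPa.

With uniform GJ and both ends fixed, compatibility θ_AC = θ_CB gives T_A·a = T_B·b, together with T_A + T_B = T₀.
T_A = T₀·b/(a+b) = 39300·2160/4640 = 18290 N·m; T_B = 21010 N·m.
τ in each portion: τ_AC = 1.30×10^6 Pa, τ_CB = 1.50×10^6 Pa; maximum is in CB.
τ_max = T_CB·r/J = 21010·0.207/2.91×10^-3 = 1.497×10^6 Pa.

1500 kPa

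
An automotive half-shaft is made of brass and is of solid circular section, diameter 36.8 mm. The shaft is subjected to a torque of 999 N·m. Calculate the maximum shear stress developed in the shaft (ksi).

J = πd⁴/32 = π(0.0368)⁴/32 = 1.800×10^-7 m⁴.
τ_max = T·r/J = 999.0 × 0.0184 / 1.800×10^-7 = 1.021×10^8 Pa.

14.8 ksi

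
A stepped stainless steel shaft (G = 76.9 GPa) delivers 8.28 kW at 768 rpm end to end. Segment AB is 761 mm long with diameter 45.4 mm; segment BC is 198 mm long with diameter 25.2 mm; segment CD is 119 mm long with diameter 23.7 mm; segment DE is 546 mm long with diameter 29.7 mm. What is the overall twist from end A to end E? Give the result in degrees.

ω = 2π·768/60 = 80.42 rad/s, so T = P/ω = 8.28×10³ / 80.42 = 103.0 N·m.
J_AB = π(0.0454)⁴/32 = 4.17×10^-7 m⁴; J_BC = π(0.0252)⁴/32 = 3.96×10^-8 m⁴; J_CD = π(0.0237)⁴/32 = 3.10×10^-8 m⁴; J_DE = π(0.0297)⁴/32 = 7.64×10^-8 m⁴.
θ = (T/G)·Σ L_i/J_i = (103.0/76.9×10⁹)·(0.761/4.17×10^-7 + 0.198/3.96×10^-8 + 0.119/3.10×10^-8 + 0.546/7.64×10^-8) = 0.02385 rad.

1.37°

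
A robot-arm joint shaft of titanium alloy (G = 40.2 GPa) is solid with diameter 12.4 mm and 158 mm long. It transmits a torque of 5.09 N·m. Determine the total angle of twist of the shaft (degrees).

0.494°

J = πd⁴/32 = π(0.0124)⁴/32 = 2.321×10^-9 m⁴.
θ = T·L/(G·J) = 5.090 × 0.158 / (40.2×10⁹ × 2.321×10^-9) = 8.619×10^-3 rad.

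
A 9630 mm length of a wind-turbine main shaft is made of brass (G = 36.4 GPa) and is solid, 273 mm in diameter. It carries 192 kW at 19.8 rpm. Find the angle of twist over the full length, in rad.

0.0449 rad

ω = 2π·19.8/60 = 2.073 rad/s, so T = P/ω = 192×10³ / 2.073 = 92600 N·m.
J = πd⁴/32 = π(0.273)⁴/32 = 5.453×10^-4 m⁴.
θ = T·L/(G·J) = 92600 × 9.63 / (36.4×10⁹ × 5.453×10^-4) = 0.04492 rad.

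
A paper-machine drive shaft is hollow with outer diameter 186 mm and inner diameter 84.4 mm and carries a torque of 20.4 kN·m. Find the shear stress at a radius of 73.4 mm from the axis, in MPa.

13.3 MPa

J = π(d_o⁴ − d_i⁴)/32 = π(0.186⁴ − 0.0844⁴)/32 = 1.125×10^-4 m⁴.
Shear stress varies linearly with radius: τ = T·r/J = 20400 × 0.0734 / 1.125×10^-4 = 1.331×10^7 Pa.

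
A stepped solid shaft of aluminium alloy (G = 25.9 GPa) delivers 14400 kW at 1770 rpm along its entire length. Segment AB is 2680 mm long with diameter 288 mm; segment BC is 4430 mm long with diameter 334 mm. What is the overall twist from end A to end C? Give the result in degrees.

1.31°

ω = 2π·1770/60 = 185.4 rad/s, so T = P/ω = 14400×10³ / 185.4 = 77690 N·m.
J_AB = π(0.288)⁴/32 = 6.75×10^-4 m⁴; J_BC = π(0.334)⁴/32 = 1.22×10^-3 m⁴.
θ = (T/G)·Σ L_i/J_i = (77690/25.9×10⁹)·(2.68/6.75×10^-4 + 4.43/1.22×10^-3) = 0.02278 rad.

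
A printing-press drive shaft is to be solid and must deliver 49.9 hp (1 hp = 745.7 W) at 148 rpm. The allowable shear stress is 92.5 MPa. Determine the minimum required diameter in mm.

50.9 mm

ω = 2π·148/60 = 15.50 rad/s, so T = P/ω = 49.9×745.7 / 15.50 = 2401 N·m.
For a solid shaft τ_max = 16T/(πd³), so d = (16T/(π τ_allow))^(1/3) = (16·2401/(π·9.25×10^7))^(1/3) = 0.05094 m.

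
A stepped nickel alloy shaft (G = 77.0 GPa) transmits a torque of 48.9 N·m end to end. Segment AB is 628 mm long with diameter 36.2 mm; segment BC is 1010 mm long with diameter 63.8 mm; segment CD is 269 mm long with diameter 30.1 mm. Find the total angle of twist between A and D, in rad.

0.00488 rad

J_AB = π(0.0362)⁴/32 = 1.69×10^-7 m⁴; J_BC = π(0.0638)⁴/32 = 1.63×10^-6 m⁴; J_CD = π(0.0301)⁴/32 = 8.06×10^-8 m⁴.
θ = (T/G)·Σ L_i/J_i = (48.90/77.0×10⁹)·(0.628/1.69×10^-7 + 1.01/1.63×10^-6 + 0.269/8.06×10^-8) = 4.880×10^-3 rad.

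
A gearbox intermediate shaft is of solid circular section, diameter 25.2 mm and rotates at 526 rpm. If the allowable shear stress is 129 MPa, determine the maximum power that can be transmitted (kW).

22.3 kW

J = πd⁴/32 = π(0.0252)⁴/32 = 3.959×10^-8 m⁴.
T_max = τ_allow·J/r = 1.29×10^8 × 3.959×10^-8 / 0.0126 = 405.3 N·m.
ω = 2π·526/60 = 55.08 rad/s, so P_max = T_max·ω = 2.233×10^4 W.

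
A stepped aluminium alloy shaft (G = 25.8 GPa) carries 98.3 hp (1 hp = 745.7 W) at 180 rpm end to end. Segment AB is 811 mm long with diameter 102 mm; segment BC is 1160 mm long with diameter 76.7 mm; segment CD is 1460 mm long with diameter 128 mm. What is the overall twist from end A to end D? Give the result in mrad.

71.3 mrad

ω = 2π·180/60 = 18.85 rad/s, so T = P/ω = 98.3×745.7 / 18.85 = 3889 N·m.
J_AB = π(0.102)⁴/32 = 1.06×10^-5 m⁴; J_BC = π(0.0767)⁴/32 = 3.40×10^-6 m⁴; J_CD = π(0.128)⁴/32 = 2.64×10^-5 m⁴.
θ = (T/G)·Σ L_i/J_i = (3889/25.8×10⁹)·(0.811/1.06×10^-5 + 1.16/3.40×10^-6 + 1.46/2.64×10^-5) = 0.07131 rad.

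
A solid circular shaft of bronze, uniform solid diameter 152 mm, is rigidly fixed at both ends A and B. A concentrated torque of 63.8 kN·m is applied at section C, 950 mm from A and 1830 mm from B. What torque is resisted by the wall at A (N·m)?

42000 N·m

With uniform GJ and both ends fixed, compatibility θ_AC = θ_CB gives T_A·a = T_B·b, together with T_A + T_B = T₀.
T_A = T₀·b/(a+b) = 63800·1830/2780 = 42000 N·m; T_B = 21800 N·m.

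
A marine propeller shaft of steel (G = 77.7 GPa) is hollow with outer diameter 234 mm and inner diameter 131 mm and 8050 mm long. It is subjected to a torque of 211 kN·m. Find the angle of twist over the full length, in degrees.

4.72°

J = π(d_o⁴ − d_i⁴)/32 = π(0.234⁴ − 0.131⁴)/32 = 2.654×10^-4 m⁴.
θ = T·L/(G·J) = 211000 × 8.05 / (77.7×10⁹ × 2.654×10^-4) = 0.08236 rad.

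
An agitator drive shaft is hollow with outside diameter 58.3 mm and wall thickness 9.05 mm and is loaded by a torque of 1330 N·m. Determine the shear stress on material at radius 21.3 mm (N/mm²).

32.3 N/mm²

J = π(d_o⁴ − d_i⁴)/32 = π(0.0583⁴ − 0.0402⁴)/32 = 8.778×10^-7 m⁴.
Shear stress varies linearly with radius: τ = T·r/J = 1330 × 0.0213 / 8.778×10^-7 = 3.227×10^7 Pa.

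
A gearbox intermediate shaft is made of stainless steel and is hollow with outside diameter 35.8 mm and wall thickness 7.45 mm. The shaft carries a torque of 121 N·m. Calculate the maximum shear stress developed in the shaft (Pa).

J = π(d_o⁴ − d_i⁴)/32 = π(0.0358⁴ − 0.0209⁴)/32 = 1.425×10^-7 m⁴.
τ_max = T·r/J = 121.0 × 0.0179 / 1.425×10^-7 = 1.520×10^7 Pa.

1.52e7 Pa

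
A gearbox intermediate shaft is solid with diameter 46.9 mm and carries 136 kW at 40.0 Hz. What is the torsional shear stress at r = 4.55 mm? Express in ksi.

0.752 ksi

ω = 2π·40.0 = 251.3 rad/s, so T = P/ω = 136×10³ / 251.3 = 541.1 N·m.
J = πd⁴/32 = π(0.0469)⁴/32 = 4.750×10^-7 m⁴.
Shear stress varies linearly with radius: τ = T·r/J = 541.1 × 0.00455 / 4.750×10^-7 = 5.183×10^6 Pa.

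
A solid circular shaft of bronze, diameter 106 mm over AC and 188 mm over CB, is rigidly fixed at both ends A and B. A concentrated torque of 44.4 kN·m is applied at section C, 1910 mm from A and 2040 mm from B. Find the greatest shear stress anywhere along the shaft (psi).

4450 psi

Compatibility: T_A·a/J_AC = T_B·b/J_CB with T_A + T_B = T₀.
J_AC = 1.24×10^-5 m⁴, J_CB = 1.23×10^-4 m⁴, so T_A = T₀·(J_AC/a)/((J_AC/a)+(J_CB/b)) = 4326 N·m, T_B = 40070 N·m.
τ in each portion: τ_AC = 1.85×10^7 Pa, τ_CB = 3.07×10^7 Pa; maximum is in CB.
τ_max = T_CB·r/J = 40070·0.0940/1.23×10^-4 = 3.072×10^7 Pa.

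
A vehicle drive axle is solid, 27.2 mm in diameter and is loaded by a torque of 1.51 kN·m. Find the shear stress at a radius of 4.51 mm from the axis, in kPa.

J = πd⁴/32 = π(0.0272)⁴/32 = 5.374×10^-8 m⁴.
Shear stress varies linearly with radius: τ = T·r/J = 1510 × 0.00451 / 5.374×10^-8 = 1.267×10^8 Pa.

127000 kPa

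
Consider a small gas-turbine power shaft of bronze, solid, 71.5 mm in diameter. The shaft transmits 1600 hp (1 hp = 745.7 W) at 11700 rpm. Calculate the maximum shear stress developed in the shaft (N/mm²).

13.6 N/mm²

ω = 2π·11700/60 = 1225 rad/s, so T = P/ω = 1600×745.7 / 1225 = 973.8 N·m.
J = πd⁴/32 = π(0.0715)⁴/32 = 2.566×10^-6 m⁴.
τ_max = T·r/J = 973.8 × 0.0357 / 2.566×10^-6 = 1.357×10^7 Pa.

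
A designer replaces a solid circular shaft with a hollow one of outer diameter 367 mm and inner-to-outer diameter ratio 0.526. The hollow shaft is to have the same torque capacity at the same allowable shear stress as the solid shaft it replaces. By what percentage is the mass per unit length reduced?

Equal τ_max and T ⇒ the solid shaft needs d_s³ = d_o³(1−k⁴), so d_s = 367·(1−0.526⁴)^(1/3) = 357.4 mm.
Area ratio A_h/A_s = d_o²(1−k²)/d_s² = (1−k²)/(1−k⁴)^(2/3) = 0.7628.
Mass saving = 1 − 0.7628 = 23.7 %.

23.7 %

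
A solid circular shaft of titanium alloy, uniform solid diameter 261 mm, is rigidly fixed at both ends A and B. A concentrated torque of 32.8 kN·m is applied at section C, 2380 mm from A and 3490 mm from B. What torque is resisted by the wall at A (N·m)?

With uniform GJ and both ends fixed, compatibility θ_AC = θ_CB gives T_A·a = T_B·b, together with T_A + T_B = T₀.
T_A = T₀·b/(a+b) = 32800·3490/5870 = 19500 N·m; T_B = 13300 N·m.

19500 N·m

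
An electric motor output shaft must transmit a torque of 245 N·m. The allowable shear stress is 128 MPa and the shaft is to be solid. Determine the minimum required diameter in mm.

For a solid shaft τ_max = 16T/(πd³), so d = (16T/(π τ_allow))^(1/3) = (16·245.0/(π·1.28×10^8))^(1/3) = 0.02136 m.

21.4 mm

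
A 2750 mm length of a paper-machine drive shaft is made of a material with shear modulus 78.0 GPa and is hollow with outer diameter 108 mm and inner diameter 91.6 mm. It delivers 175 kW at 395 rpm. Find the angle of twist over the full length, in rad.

ω = 2π·395/60 = 41.36 rad/s, so T = P/ω = 175×10³ / 41.36 = 4231 N·m.
J = π(d_o⁴ − d_i⁴)/32 = π(0.108⁴ − 0.0916⁴)/32 = 6.445×10^-6 m⁴.
θ = T·L/(G·J) = 4231 × 2.75 / (78.0×10⁹ × 6.445×10^-6) = 0.02314 rad.

0.0231 rad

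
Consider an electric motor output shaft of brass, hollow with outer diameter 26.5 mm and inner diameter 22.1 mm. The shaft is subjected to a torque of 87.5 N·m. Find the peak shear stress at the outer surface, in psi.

6730 psi

J = π(d_o⁴ − d_i⁴)/32 = π(0.0265⁴ − 0.0221⁴)/32 = 2.500×10^-8 m⁴.
τ_max = T·r/J = 87.50 × 0.0132 / 2.500×10^-8 = 4.638×10^7 Pa.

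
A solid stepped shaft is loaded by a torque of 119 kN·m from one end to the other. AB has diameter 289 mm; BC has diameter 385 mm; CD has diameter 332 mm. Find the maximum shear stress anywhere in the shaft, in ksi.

3.64 ksi

Under the same torque, τ_max = 16T/(πd³) is largest where d is smallest — segment AB (d = 289 mm).
τ_max = 16·119000/(π·(0.289)³) = 2.511×10^7 Pa.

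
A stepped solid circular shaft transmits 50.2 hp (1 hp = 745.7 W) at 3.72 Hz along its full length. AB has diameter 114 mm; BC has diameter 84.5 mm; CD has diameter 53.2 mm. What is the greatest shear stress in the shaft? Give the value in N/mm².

54.2 N/mm²

ω = 2π·3.72 = 23.37 rad/s, so T = P/ω = 50.2×745.7 / 23.37 = 1602 N·m.
Under the same torque, τ_max = 16T/(πd³) is largest where d is smallest — segment CD (d = 53.2 mm).
τ_max = 16·1602/(π·(0.0532)³) = 5.417×10^7 Pa.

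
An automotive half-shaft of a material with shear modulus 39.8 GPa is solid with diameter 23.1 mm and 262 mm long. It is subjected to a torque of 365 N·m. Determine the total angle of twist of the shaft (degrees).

4.92°

J = πd⁴/32 = π(0.0231)⁴/32 = 2.795×10^-8 m⁴.
θ = T·L/(G·J) = 365.0 × 0.262 / (39.8×10⁹ × 2.795×10^-8) = 0.08595 rad.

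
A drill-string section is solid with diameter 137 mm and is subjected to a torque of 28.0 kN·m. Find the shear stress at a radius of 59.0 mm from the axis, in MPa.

J = πd⁴/32 = π(0.137)⁴/32 = 3.458×10^-5 m⁴.
Shear stress varies linearly with radius: τ = T·r/J = 28000 × 0.0590 / 3.458×10^-5 = 4.777×10^7 Pa.

47.8 MPa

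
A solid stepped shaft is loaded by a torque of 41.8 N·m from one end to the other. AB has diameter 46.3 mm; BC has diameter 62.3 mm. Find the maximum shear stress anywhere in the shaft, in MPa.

2.14 MPa

Under the same torque, τ_max = 16T/(πd³) is largest where d is smallest — segment AB (d = 46.3 mm).
τ_max = 16·41.80/(π·(0.0463)³) = 2.145×10^6 Pa.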